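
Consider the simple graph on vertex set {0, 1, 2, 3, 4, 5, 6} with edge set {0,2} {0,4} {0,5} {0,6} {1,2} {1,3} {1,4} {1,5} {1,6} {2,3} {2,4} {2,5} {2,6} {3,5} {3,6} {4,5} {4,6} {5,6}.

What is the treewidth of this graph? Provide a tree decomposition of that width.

The largest bag has 5 vertices, giving width 4; this decomposition certifies tw(G) ≤ 4. Conversely, {0, 2, 4, 5, 6} is a clique of size 5, and the vertices of any clique must share a bag in every tree decomposition; so some bag has ≥ 5 vertices and tw(G) ≥ 4. Combining the bounds, tw(G) = 4.

Treewidth 4.
One such decomposition:
Bags: B1 = {1, 2, 3, 5, 6}  B2 = {1, 2, 4, 5, 6}  B3 = {0, 2, 4, 5, 6}
Tree: B1–B2, B2–B3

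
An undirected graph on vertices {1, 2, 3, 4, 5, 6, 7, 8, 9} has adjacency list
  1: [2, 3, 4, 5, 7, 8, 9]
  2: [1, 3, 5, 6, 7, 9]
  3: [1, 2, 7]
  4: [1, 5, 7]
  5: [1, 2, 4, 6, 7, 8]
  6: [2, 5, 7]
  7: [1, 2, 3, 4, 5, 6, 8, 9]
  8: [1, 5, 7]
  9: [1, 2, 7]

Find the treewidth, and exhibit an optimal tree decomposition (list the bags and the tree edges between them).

Treewidth 3.
One such decomposition:
Bags: B1 = {1, 4, 5, 7}  B2 = {1, 2, 5, 7}  B3 = {2, 5, 6, 7}  B4 = {1, 2, 7, 9}  B5 = {1, 5, 7, 8}  B6 = {1, 2, 3, 7}
Tree: B1–B2, B2–B3, B2–B4, B1–B5, B2–B6

Every bag has size at most 4, so the width is 4 − 1 = 3 and tw(G) ≤ 3. On the other hand G contains the 4-clique {1, 5, 7, 8}. A clique must lie in a single bag of any decomposition, so no decomposition can have width below 3. Combining the bounds, tw(G) = 3.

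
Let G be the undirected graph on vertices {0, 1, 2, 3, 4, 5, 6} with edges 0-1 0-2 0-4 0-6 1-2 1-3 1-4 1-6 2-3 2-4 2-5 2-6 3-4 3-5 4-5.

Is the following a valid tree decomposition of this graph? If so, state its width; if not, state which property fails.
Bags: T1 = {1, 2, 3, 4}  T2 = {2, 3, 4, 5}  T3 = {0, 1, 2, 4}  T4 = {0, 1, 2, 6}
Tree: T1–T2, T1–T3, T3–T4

Yes; width 3.

Vertex coverage: the bags together contain {0, 1, 2, 3, 4, 5, 6}, the full vertex set. Edge coverage: each edge of G has both endpoints in at least one bag. Running intersection: for every vertex, the bags containing it form a connected subtree. All three properties hold, so this is a valid tree decomposition of width max|bag| − 1 = 3, and hence tw(G) ≤ 3.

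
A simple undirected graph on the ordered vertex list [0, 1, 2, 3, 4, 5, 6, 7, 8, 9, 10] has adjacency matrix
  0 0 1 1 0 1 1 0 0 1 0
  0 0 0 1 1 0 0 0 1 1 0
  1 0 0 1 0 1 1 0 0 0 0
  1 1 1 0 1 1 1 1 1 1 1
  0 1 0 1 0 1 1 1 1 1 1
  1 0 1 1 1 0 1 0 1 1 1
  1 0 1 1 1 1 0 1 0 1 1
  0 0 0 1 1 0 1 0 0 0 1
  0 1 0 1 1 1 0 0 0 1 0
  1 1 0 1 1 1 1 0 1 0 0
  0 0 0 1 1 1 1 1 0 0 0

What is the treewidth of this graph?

4

A width-4 tree decomposition is:
Bags: B1 = {3, 4, 5, 6, 9}  B2 = {3, 4, 5, 6, 10}  B3 = {0, 3, 5, 6, 9}  B4 = {3, 4, 5, 8, 9}  B5 = {1, 3, 4, 8, 9}  B6 = {3, 4, 6, 7, 10}  B7 = {0, 2, 3, 5, 6}
Tree: B1–B2, B1–B3, B1–B4, B4–B5, B2–B6, B3–B7
Each bag holds 5 vertices, so the decomposition has width 4, which upper-bounds the treewidth. Conversely, {0, 3, 5, 6, 9} is a clique of size 5, and the vertices of any clique must share a bag in every tree decomposition; so some bag has ≥ 5 vertices and tw(G) ≥ 4. Therefore the treewidth is 4.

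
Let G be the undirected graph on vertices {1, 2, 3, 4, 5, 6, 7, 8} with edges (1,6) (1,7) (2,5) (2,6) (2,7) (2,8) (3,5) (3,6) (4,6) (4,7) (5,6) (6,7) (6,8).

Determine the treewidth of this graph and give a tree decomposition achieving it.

The largest bag has 3 vertices, giving width 2; this decomposition certifies tw(G) ≤ 2. For the lower bound, the 3 vertices {1, 6, 7} are pairwise adjacent, and any tree decomposition puts a clique entirely inside one bag — forcing width ≥ 2. Combining the bounds, tw(G) = 2.

Treewidth 2.
One optimal decomposition is:
Bags: B1 = {2, 5, 6}  B2 = {2, 6, 7}  B3 = {3, 5, 6}  B4 = {1, 6, 7}  B5 = {2, 6, 8}  B6 = {4, 6, 7}
Tree: B1–B2, B1–B3, B2–B4, B2–B5, B2–B6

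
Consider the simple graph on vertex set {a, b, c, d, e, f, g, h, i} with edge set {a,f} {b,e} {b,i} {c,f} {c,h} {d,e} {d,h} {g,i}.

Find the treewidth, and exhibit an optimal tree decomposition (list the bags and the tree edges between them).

Treewidth 1.
One such decomposition:
Bags: B1 = {g, i}  B2 = {b, i}  B3 = {b, e}  B4 = {d, e}  B5 = {d, h}  B6 = {c, h}  B7 = {c, f}  B8 = {a, f}
Tree: B1–B2, B2–B3, B3–B4, B4–B5, B5–B6, B6–B7, B7–B8

The largest bag has 2 vertices, giving width 1; this decomposition certifies tw(G) ≤ 1. Any graph with an edge has treewidth ≥ 1, and G has the edge g–i. Combining the bounds, tw(G) = 1.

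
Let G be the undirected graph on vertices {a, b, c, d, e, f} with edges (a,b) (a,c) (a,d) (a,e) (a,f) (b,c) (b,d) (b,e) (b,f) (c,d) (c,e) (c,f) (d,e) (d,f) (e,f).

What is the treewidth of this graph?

A width-5 tree decomposition is:
Bags: B1 = {a, b, c, d, e, f}
Tree: (single bag)
With just one bag of size 6, the width is 6 − 1 = 5, so tw(G) ≤ 5. For the lower bound, the 6 vertices {a, b, c, d, e, f} are pairwise adjacent, and any tree decomposition puts a clique entirely inside one bag — forcing width ≥ 5. The upper and lower bounds meet at 5, so that is the treewidth.

5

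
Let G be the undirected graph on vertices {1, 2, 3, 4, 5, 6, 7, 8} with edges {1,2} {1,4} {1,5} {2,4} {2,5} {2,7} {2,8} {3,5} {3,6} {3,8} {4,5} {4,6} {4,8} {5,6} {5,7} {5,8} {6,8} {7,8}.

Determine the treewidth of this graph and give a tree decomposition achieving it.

Treewidth 3.
Bags: B1 = {2, 4, 5, 8}  B2 = {4, 5, 6, 8}  B3 = {2, 5, 7, 8}  B4 = {3, 5, 6, 8}  B5 = {1, 2, 4, 5}
Tree: B1–B2, B1–B3, B2–B4, B1–B5

The largest bag has 4 vertices, giving width 3; this decomposition certifies tw(G) ≤ 3. On the other hand G contains the 4-clique {2, 4, 5, 8}. A clique must lie in a single bag of any decomposition, so no decomposition can have width below 3. Therefore the treewidth is 3.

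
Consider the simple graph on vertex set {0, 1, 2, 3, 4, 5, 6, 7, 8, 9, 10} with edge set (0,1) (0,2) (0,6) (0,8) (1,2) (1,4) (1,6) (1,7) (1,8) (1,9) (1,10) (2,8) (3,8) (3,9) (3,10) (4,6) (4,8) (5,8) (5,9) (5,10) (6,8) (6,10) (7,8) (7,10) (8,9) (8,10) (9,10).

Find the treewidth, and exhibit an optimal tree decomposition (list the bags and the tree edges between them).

Treewidth 3.
One such decomposition:
Bags: B1 = {1, 6, 8, 10}  B2 = {1, 8, 9, 10}  B3 = {0, 1, 6, 8}  B4 = {0, 1, 2, 8}  B5 = {5, 8, 9, 10}  B6 = {1, 4, 6, 8}  B7 = {1, 7, 8, 10}  B8 = {3, 8, 9, 10}
Tree: B1–B2, B1–B3, B3–B4, B2–B5, B3–B6, B1–B7, B5–B8

Every bag has size at most 4, so the width is 4 − 1 = 3 and tw(G) ≤ 3. Conversely, {1, 8, 9, 10} is a clique of size 4, and the vertices of any clique must share a bag in every tree decomposition; so some bag has ≥ 4 vertices and tw(G) ≥ 3. Hence tw(G) = 3 exactly.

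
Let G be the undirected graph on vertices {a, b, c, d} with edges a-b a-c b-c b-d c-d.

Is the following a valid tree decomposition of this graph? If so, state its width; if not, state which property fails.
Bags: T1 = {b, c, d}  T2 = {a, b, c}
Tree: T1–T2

Checking the three conditions: (i) the bags cover all of {a, b, c, d}; (ii) for each edge, some bag contains both endpoints; (iii) the bags containing any fixed vertex form a subtree. All hold, so the decomposition is valid with width 3 − 1 = 2.

Yes; width 2.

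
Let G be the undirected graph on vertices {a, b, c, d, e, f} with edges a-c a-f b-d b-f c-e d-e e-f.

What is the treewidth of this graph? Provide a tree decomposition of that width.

Every bag has size at most 3, so the width is 3 − 1 = 2 and tw(G) ≤ 2. Since d–b–f–e–d is a cycle in G, G is not acyclic. Forests are exactly the graphs of treewidth ≤ 1, so tw(G) ≥ 2. Therefore the treewidth is 2.

Treewidth 2.
Bags: B1 = {b, d, e}  B2 = {b, e, f}  B3 = {c, e, f}  B4 = {a, c, f}
Tree: B1–B2, B2–B3, B3–B4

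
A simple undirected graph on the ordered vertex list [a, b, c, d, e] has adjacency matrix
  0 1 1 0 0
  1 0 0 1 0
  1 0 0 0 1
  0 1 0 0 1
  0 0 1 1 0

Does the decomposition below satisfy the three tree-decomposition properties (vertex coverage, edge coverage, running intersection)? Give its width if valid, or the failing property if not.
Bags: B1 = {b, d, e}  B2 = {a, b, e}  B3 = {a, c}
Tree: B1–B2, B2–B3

No — edge (e,c) lies in no bag.

A tree decomposition must satisfy three properties: every vertex lies in some bag; for every edge, both endpoints lie together in some bag; and for every vertex, the bags containing it form a connected subtree. Here edge (e,c) lies in no bag, so the decomposition is invalid.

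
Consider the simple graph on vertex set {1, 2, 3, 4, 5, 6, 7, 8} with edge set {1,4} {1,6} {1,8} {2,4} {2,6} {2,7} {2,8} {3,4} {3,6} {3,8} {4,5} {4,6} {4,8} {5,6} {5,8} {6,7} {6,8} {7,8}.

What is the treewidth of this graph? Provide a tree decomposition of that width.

Every bag has size at most 4, so the width is 4 − 1 = 3 and tw(G) ≤ 3. On the other hand G contains the 4-clique {1, 4, 6, 8}. A clique must lie in a single bag of any decomposition, so no decomposition can have width below 3. Combining the bounds, tw(G) = 3.

Treewidth 3.
One optimal decomposition is:
Bags: B1 = {2, 4, 6, 8}  B2 = {4, 5, 6, 8}  B3 = {2, 6, 7, 8}  B4 = {1, 4, 6, 8}  B5 = {3, 4, 6, 8}
Tree: B1–B2, B1–B3, B1–B4, B4–B5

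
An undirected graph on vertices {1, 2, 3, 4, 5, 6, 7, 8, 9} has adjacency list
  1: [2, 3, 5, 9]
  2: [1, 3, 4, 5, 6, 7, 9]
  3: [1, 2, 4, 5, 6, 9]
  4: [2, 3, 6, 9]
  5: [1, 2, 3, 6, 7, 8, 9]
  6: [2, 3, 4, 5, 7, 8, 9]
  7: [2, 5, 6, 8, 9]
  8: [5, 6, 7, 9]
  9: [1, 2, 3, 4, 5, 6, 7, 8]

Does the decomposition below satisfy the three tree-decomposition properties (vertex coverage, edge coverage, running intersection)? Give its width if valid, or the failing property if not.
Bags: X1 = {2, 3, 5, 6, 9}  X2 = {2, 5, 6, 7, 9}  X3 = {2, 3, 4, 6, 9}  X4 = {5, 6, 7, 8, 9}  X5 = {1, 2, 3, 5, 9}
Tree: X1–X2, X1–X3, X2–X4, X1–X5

Checking the three conditions: (i) the bags cover all of {1, 2, 3, 4, 5, 6, 7, 8, 9}; (ii) for each edge, some bag contains both endpoints; (iii) the bags containing any fixed vertex form a subtree. All hold, so the decomposition is valid with width 5 − 1 = 4.

Yes; width 4.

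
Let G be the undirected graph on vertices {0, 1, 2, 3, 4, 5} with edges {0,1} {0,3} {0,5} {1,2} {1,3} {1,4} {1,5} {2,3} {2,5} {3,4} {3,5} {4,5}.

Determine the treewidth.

3

A width-3 tree decomposition is:
Bags: B1 = {1, 3, 4, 5}  B2 = {0, 1, 3, 5}  B3 = {1, 2, 3, 5}
Tree: B1–B2, B2–B3
Each bag holds 4 vertices, so the decomposition has width 3, which upper-bounds the treewidth. On the other hand G contains the 4-clique {0, 1, 3, 5}. A clique must lie in a single bag of any decomposition, so no decomposition can have width below 3. The upper and lower bounds meet at 3, so that is the treewidth.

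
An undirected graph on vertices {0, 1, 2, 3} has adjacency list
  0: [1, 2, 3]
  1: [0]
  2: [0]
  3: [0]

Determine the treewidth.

1

A width-1 tree decomposition is:
Bags: B1 = {0, 3}  B2 = {0, 2}  B3 = {0, 1}
Tree: B1–B2, B1–B3
The largest bag has 2 vertices, giving width 1; this decomposition certifies tw(G) ≤ 1. Any graph with an edge has treewidth ≥ 1, and G has the edge 0–3. Therefore the treewidth is 1.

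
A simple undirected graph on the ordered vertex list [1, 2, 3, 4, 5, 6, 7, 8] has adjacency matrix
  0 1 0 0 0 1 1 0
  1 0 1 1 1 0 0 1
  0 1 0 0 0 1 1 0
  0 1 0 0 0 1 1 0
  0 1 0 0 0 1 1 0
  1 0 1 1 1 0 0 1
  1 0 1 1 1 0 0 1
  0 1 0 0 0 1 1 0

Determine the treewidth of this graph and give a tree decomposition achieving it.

Treewidth 3.
Bags: B1 = {2, 5, 6, 7}  B2 = {2, 6, 7, 8}  B3 = {2, 3, 6, 7}  B4 = {2, 4, 6, 7}  B5 = {1, 2, 6, 7}
Tree: B1–B2, B2–B3, B3–B4, B4–B5

The largest bag has 4 vertices, giving width 3; this decomposition certifies tw(G) ≤ 3. For the lower bound: the 4 vertex sets {5,6}, {7,8}, {2}, {3} are disjoint, each induces a connected subgraph, and every pair is joined by at least one edge of G. Contracting each set to a single vertex therefore yields K_{4} as a minor, and since treewidth is minor-monotone, tw(G) ≥ tw(K_{4}) = 3. Therefore the treewidth is 3.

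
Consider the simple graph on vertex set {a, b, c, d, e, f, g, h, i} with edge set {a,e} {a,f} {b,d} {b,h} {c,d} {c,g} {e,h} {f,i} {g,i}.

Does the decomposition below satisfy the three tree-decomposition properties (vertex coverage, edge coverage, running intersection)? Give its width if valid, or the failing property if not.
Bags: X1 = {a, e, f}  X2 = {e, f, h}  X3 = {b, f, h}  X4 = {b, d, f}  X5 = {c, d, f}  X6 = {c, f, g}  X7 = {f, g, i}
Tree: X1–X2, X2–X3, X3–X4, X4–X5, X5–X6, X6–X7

Vertex coverage: the bags together contain {a, b, c, d, e, f, g, h, i}, the full vertex set. Edge coverage: each edge of G has both endpoints in at least one bag. Running intersection: for every vertex, the bags containing it form a connected subtree. All three properties hold, so this is a valid tree decomposition of width max|bag| − 1 = 2, and hence tw(G) ≤ 2.

Yes; width 2.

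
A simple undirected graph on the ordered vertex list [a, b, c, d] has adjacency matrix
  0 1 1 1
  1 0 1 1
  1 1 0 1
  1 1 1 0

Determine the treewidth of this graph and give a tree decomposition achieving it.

Treewidth 3.
One such decomposition:
Bags: B1 = {a, b, c, d}
Tree: (single bag)

A single bag containing all 4 vertices is trivially a valid decomposition of width 3. Conversely, {a, b, c, d} is a clique of size 4, and the vertices of any clique must share a bag in every tree decomposition; so some bag has ≥ 4 vertices and tw(G) ≥ 3. Combining the bounds, tw(G) = 3.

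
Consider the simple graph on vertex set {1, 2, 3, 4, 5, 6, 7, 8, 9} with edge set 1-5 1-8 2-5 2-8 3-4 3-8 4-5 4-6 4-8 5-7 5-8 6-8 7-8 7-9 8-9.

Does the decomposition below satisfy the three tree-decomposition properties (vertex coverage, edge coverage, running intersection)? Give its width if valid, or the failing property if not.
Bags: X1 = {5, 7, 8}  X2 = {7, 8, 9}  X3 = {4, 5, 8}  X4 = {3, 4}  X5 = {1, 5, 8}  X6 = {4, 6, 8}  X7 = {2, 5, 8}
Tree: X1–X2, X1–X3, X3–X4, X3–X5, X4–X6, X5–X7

No — edge (8,3) lies in no bag.

A tree decomposition must satisfy three properties: every vertex lies in some bag; for every edge, both endpoints lie together in some bag; and for every vertex, the bags containing it form a connected subtree. Here edge (8,3) lies in no bag, so the decomposition is invalid.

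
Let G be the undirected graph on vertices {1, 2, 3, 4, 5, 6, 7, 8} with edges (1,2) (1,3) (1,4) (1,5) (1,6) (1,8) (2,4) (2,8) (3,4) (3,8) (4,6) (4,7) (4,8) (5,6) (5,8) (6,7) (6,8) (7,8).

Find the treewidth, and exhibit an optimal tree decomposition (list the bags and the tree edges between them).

Every bag has size at most 4, so the width is 4 − 1 = 3 and tw(G) ≤ 3. Conversely, {1, 2, 4, 8} is a clique of size 4, and the vertices of any clique must share a bag in every tree decomposition; so some bag has ≥ 4 vertices and tw(G) ≥ 3. Therefore the treewidth is 3.

Treewidth 3.
One optimal decomposition is:
Bags: B1 = {1, 4, 6, 8}  B2 = {1, 3, 4, 8}  B3 = {1, 5, 6, 8}  B4 = {1, 2, 4, 8}  B5 = {4, 6, 7, 8}
Tree: B1–B2, B1–B3, B2–B4, B1–B5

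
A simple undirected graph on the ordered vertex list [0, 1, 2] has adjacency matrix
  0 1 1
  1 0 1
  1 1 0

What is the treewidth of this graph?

2

A width-2 tree decomposition is:
Bags: B1 = {0, 1, 2}
Tree: (single bag)
A single bag containing all 3 vertices is trivially a valid decomposition of width 2. For the lower bound, the 3 vertices {0, 1, 2} are pairwise adjacent, and any tree decomposition puts a clique entirely inside one bag — forcing width ≥ 2. Hence tw(G) = 2 exactly.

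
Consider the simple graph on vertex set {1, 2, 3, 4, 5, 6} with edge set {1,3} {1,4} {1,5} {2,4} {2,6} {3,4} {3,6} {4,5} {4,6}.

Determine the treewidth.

A width-2 tree decomposition is:
Bags: B1 = {3, 4, 6}  B2 = {1, 3, 4}  B3 = {2, 4, 6}  B4 = {1, 4, 5}
Tree: B1–B2, B1–B3, B2–B4
Each bag holds 3 vertices, so the decomposition has width 2, which upper-bounds the treewidth. For the lower bound, the 3 vertices {1, 3, 4} are pairwise adjacent, and any tree decomposition puts a clique entirely inside one bag — forcing width ≥ 2. Hence tw(G) = 2 exactly.

2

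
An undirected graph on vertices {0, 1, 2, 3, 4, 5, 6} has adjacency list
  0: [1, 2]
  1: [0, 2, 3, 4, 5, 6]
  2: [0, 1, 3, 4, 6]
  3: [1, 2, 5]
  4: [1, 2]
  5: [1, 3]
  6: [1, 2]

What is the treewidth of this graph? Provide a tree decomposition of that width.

Each bag holds 3 vertices, so the decomposition has width 2, which upper-bounds the treewidth. Conversely, {0, 1, 2} is a clique of size 3, and the vertices of any clique must share a bag in every tree decomposition; so some bag has ≥ 3 vertices and tw(G) ≥ 2. Hence tw(G) = 2 exactly.

Treewidth 2.
One such decomposition:
Bags: B1 = {1, 2, 3}  B2 = {0, 1, 2}  B3 = {1, 2, 4}  B4 = {1, 2, 6}  B5 = {1, 3, 5}
Tree: B1–B2, B2–B3, B3–B4, B1–B5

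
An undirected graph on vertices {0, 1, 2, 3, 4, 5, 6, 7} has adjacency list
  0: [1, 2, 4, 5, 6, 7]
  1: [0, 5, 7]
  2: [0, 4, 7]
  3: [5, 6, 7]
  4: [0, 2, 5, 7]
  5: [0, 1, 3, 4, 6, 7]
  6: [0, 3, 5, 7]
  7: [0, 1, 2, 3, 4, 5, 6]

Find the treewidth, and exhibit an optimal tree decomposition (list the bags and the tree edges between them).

The largest bag has 4 vertices, giving width 3; this decomposition certifies tw(G) ≤ 3. Conversely, {0, 2, 4, 7} is a clique of size 4, and the vertices of any clique must share a bag in every tree decomposition; so some bag has ≥ 4 vertices and tw(G) ≥ 3. Hence tw(G) = 3 exactly.

Treewidth 3.
One such decomposition:
Bags: B1 = {0, 1, 5, 7}  B2 = {0, 4, 5, 7}  B3 = {0, 5, 6, 7}  B4 = {0, 2, 4, 7}  B5 = {3, 5, 6, 7}
Tree: B1–B2, B1–B3, B2–B4, B3–B5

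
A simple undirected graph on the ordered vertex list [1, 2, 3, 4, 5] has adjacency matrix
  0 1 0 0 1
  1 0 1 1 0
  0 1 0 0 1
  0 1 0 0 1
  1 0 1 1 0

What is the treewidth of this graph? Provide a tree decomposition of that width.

Treewidth 2.
One such decomposition:
Bags: B1 = {2, 4, 5}  B2 = {2, 3, 5}  B3 = {1, 2, 5}
Tree: B1–B2, B2–B3

The largest bag has 3 vertices, giving width 2; this decomposition certifies tw(G) ≤ 2. The edges 4–5–3–2–4 form a cycle, so G is not a tree and its treewidth is at least 2. Therefore the treewidth is 2.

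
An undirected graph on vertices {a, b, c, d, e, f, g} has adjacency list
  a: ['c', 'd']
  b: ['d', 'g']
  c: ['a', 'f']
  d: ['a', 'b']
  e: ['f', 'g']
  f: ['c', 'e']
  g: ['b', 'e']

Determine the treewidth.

2

A width-2 tree decomposition is:
Bags: B1 = {e, f, g}  B2 = {c, f, g}  B3 = {a, c, g}  B4 = {a, d, g}  B5 = {b, d, g}
Tree: B1–B2, B2–B3, B3–B4, B4–B5
Each bag holds 3 vertices, so the decomposition has width 2, which upper-bounds the treewidth. Since g–e–f–c–a–d–b–g is a cycle in G, G is not acyclic. Forests are exactly the graphs of treewidth ≤ 1, so tw(G) ≥ 2. Combining the bounds, tw(G) = 2.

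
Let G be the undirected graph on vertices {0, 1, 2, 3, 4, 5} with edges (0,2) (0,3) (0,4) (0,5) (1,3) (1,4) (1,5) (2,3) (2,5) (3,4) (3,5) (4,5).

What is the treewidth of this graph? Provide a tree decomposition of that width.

Every bag has size at most 4, so the width is 4 − 1 = 3 and tw(G) ≤ 3. On the other hand G contains the 4-clique {0, 2, 3, 5}. A clique must lie in a single bag of any decomposition, so no decomposition can have width below 3. Therefore the treewidth is 3.

Treewidth 3.
Bags: B1 = {0, 3, 4, 5}  B2 = {1, 3, 4, 5}  B3 = {0, 2, 3, 5}
Tree: B1–B2, B1–B3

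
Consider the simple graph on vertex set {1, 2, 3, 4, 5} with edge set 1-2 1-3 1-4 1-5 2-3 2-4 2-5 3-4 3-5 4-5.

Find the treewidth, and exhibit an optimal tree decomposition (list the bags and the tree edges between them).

A single bag containing all 5 vertices is trivially a valid decomposition of width 4. For the lower bound, the 5 vertices {1, 2, 3, 4, 5} are pairwise adjacent, and any tree decomposition puts a clique entirely inside one bag — forcing width ≥ 4. Therefore the treewidth is 4.

Treewidth 4.
One optimal decomposition is:
Bags: B1 = {1, 2, 3, 4, 5}
Tree: (single bag)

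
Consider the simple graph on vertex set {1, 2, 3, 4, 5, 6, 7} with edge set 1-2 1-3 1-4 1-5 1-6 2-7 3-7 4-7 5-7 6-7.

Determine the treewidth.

A width-2 tree decomposition is:
Bags: B1 = {1, 4, 7}  B2 = {1, 2, 7}  B3 = {1, 6, 7}  B4 = {1, 3, 7}  B5 = {1, 5, 7}
Tree: B1–B2, B2–B3, B3–B4, B4–B5
Every bag has size at most 3, so the width is 3 − 1 = 2 and tw(G) ≤ 2. For the lower bound, G contains the cycle 7–4–1–2–7, so G is not a forest; only forests have treewidth ≤ 1, hence tw(G) ≥ 2. Combining the bounds, tw(G) = 2.

2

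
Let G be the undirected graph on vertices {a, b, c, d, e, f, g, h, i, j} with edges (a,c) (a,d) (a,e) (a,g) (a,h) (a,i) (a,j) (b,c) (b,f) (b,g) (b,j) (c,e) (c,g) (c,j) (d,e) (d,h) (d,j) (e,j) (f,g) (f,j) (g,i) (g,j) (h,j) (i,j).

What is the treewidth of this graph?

3

A width-3 tree decomposition is:
Bags: B1 = {a, d, e, j}  B2 = {a, c, e, j}  B3 = {a, d, h, j}  B4 = {a, c, g, j}  B5 = {b, c, g, j}  B6 = {b, f, g, j}  B7 = {a, g, i, j}
Tree: B1–B2, B1–B3, B2–B4, B4–B5, B5–B6, B4–B7
Every bag has size at most 4, so the width is 4 − 1 = 3 and tw(G) ≤ 3. For the lower bound, the 4 vertices {a, d, e, j} are pairwise adjacent, and any tree decomposition puts a clique entirely inside one bag — forcing width ≥ 3. Combining the bounds, tw(G) = 3.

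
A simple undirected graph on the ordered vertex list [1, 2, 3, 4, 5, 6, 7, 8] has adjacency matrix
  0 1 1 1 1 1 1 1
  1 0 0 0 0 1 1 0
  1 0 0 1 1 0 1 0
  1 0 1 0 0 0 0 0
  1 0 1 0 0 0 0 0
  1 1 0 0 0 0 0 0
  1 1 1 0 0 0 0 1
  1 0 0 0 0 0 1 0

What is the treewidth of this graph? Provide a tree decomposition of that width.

The largest bag has 3 vertices, giving width 2; this decomposition certifies tw(G) ≤ 2. Conversely, {1, 7, 8} is a clique of size 3, and the vertices of any clique must share a bag in every tree decomposition; so some bag has ≥ 3 vertices and tw(G) ≥ 2. Combining the bounds, tw(G) = 2.

Treewidth 2.
One optimal decomposition is:
Bags: B1 = {1, 3, 7}  B2 = {1, 3, 5}  B3 = {1, 3, 4}  B4 = {1, 2, 7}  B5 = {1, 7, 8}  B6 = {1, 2, 6}
Tree: B1–B2, B1–B3, B1–B4, B4–B5, B4–B6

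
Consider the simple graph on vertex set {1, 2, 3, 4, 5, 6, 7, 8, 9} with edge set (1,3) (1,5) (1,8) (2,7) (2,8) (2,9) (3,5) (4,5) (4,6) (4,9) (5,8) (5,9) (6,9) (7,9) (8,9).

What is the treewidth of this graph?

2

A width-2 tree decomposition is:
Bags: B1 = {2, 8, 9}  B2 = {5, 8, 9}  B3 = {4, 5, 9}  B4 = {2, 7, 9}  B5 = {1, 5, 8}  B6 = {4, 6, 9}  B7 = {1, 3, 5}
Tree: B1–B2, B2–B3, B1–B4, B2–B5, B3–B6, B5–B7
The largest bag has 3 vertices, giving width 2; this decomposition certifies tw(G) ≤ 2. On the other hand G contains the 3-clique {1, 5, 8}. A clique must lie in a single bag of any decomposition, so no decomposition can have width below 2. The upper and lower bounds meet at 2, so that is the treewidth.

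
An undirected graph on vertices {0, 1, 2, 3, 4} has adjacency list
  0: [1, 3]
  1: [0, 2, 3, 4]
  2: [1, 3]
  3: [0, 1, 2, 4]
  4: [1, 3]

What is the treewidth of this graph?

A width-2 tree decomposition is:
Bags: B1 = {1, 3, 4}  B2 = {1, 2, 3}  B3 = {0, 1, 3}
Tree: B1–B2, B2–B3
Each bag holds 3 vertices, so the decomposition has width 2, which upper-bounds the treewidth. For the lower bound, the 3 vertices {0, 1, 3} are pairwise adjacent, and any tree decomposition puts a clique entirely inside one bag — forcing width ≥ 2. The upper and lower bounds meet at 2, so that is the treewidth.

2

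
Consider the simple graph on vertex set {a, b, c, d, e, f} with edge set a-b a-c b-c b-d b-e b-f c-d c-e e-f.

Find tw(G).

2

A width-2 tree decomposition is:
Bags: B1 = {a, b, c}  B2 = {b, c, e}  B3 = {b, c, d}  B4 = {b, e, f}
Tree: B1–B2, B1–B3, B2–B4
The largest bag has 3 vertices, giving width 2; this decomposition certifies tw(G) ≤ 2. Conversely, {b, c, d} is a clique of size 3, and the vertices of any clique must share a bag in every tree decomposition; so some bag has ≥ 3 vertices and tw(G) ≥ 2. Therefore the treewidth is 2.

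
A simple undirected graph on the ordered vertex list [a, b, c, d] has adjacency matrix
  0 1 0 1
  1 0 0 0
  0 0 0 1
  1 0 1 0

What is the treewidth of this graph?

A width-1 tree decomposition is:
Bags: B1 = {a, b}  B2 = {a, d}  B3 = {c, d}
Tree: B1–B2, B2–B3
Each bag holds 2 vertices, so the decomposition has width 1, which upper-bounds the treewidth. Any graph with an edge has treewidth ≥ 1, and G has the edge b–a. The upper and lower bounds meet at 1, so that is the treewidth.

1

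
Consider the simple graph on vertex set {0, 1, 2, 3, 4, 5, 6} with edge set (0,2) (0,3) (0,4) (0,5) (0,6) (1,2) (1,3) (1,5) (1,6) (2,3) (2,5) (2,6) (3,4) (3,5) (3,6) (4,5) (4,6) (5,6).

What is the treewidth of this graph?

4

A width-4 tree decomposition is:
Bags: B1 = {0, 2, 3, 5, 6}  B2 = {0, 3, 4, 5, 6}  B3 = {1, 2, 3, 5, 6}
Tree: B1–B2, B1–B3
Each bag holds 5 vertices, so the decomposition has width 4, which upper-bounds the treewidth. On the other hand G contains the 5-clique {0, 2, 3, 5, 6}. A clique must lie in a single bag of any decomposition, so no decomposition can have width below 4. Therefore the treewidth is 4.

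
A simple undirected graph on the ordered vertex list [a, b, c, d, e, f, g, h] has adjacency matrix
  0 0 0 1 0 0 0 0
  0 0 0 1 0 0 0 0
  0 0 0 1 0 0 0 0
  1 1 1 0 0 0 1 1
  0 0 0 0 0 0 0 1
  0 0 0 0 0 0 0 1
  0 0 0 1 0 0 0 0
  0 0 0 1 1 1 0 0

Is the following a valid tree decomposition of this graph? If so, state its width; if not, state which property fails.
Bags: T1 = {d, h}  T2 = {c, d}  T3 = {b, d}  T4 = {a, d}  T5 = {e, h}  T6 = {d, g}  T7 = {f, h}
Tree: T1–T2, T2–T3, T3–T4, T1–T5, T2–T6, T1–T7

Yes; width 1.

Every vertex of G appears in some bag (union = {a, b, c, d, e, f, g, h}); every edge is covered by a bag; and for each vertex v the set of bags containing v is connected in the bag tree. The decomposition is therefore valid. The largest bag has 2 vertices, so the width is 1.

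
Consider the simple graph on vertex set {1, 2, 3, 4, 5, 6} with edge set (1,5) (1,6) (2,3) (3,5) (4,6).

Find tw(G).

1

A width-1 tree decomposition is:
Bags: B1 = {2, 3}  B2 = {3, 5}  B3 = {1, 5}  B4 = {1, 6}  B5 = {4, 6}
Tree: B1–B2, B2–B3, B3–B4, B4–B5
Every bag has size at most 2, so the width is 2 − 1 = 1 and tw(G) ≤ 1. Any graph with an edge has treewidth ≥ 1, and G has the edge 2–3. Therefore the treewidth is 1.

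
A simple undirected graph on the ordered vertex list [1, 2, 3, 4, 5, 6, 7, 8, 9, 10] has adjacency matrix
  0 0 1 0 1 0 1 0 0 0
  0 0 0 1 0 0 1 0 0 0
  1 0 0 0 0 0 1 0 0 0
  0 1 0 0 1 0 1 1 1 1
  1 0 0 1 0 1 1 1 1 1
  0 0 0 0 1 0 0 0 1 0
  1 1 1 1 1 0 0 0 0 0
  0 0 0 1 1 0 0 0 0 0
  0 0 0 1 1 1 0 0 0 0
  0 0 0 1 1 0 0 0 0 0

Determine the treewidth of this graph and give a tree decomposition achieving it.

Every bag has size at most 3, so the width is 3 − 1 = 2 and tw(G) ≤ 2. Conversely, {2, 4, 7} is a clique of size 3, and the vertices of any clique must share a bag in every tree decomposition; so some bag has ≥ 3 vertices and tw(G) ≥ 2. Hence tw(G) = 2 exactly.

Treewidth 2.
Bags: B1 = {4, 5, 7}  B2 = {1, 5, 7}  B3 = {4, 5, 8}  B4 = {4, 5, 9}  B5 = {5, 6, 9}  B6 = {2, 4, 7}  B7 = {4, 5, 10}  B8 = {1, 3, 7}
Tree: B1–B2, B1–B3, B3–B4, B4–B5, B1–B6, B1–B7, B2–B8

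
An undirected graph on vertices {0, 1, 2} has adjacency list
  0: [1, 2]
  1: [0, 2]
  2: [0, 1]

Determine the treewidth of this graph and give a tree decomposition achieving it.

Treewidth 2.
Bags: B1 = {0, 1, 2}
Tree: (single bag)

With just one bag of size 3, the width is 3 − 1 = 2, so tw(G) ≤ 2. On the other hand G contains the 3-clique {0, 1, 2}. A clique must lie in a single bag of any decomposition, so no decomposition can have width below 2. The upper and lower bounds meet at 2, so that is the treewidth.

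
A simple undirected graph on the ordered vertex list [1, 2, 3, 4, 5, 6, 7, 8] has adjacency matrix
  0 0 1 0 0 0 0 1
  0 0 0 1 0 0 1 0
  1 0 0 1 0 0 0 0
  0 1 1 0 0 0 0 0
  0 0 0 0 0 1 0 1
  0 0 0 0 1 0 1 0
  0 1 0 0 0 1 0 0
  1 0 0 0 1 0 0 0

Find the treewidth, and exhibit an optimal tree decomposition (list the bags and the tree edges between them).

Every bag has size at most 3, so the width is 3 − 1 = 2 and tw(G) ≤ 2. For the lower bound, G contains the cycle 6–5–8–1–3–4–2–7–6, so G is not a forest; only forests have treewidth ≤ 1, hence tw(G) ≥ 2. Combining the bounds, tw(G) = 2.

Treewidth 2.
One such decomposition:
Bags: B1 = {5, 6, 8}  B2 = {1, 6, 8}  B3 = {1, 3, 6}  B4 = {3, 4, 6}  B5 = {2, 4, 6}  B6 = {2, 6, 7}
Tree: B1–B2, B2–B3, B3–B4, B4–B5, B5–B6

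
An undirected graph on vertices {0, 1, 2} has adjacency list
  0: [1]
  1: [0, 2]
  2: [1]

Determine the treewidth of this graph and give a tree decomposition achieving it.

The largest bag has 2 vertices, giving width 1; this decomposition certifies tw(G) ≤ 1. Since G has at least one edge (e.g. 1–2), it is not an edgeless graph, so tw(G) ≥ 1. Therefore the treewidth is 1.

Treewidth 1.
Bags: B1 = {1, 2}  B2 = {0, 1}
Tree: B1–B2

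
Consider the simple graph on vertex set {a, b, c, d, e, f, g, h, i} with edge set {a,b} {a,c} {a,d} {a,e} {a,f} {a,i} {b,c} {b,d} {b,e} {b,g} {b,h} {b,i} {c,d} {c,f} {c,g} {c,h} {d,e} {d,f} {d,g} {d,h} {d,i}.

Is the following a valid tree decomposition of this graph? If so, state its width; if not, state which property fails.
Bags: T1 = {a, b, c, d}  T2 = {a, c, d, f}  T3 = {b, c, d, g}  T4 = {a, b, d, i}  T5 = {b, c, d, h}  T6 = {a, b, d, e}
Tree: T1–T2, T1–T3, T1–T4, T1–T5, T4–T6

Yes; width 3.

Every vertex of G appears in some bag (union = {a, b, c, d, e, f, g, h, i}); every edge is covered by a bag; and for each vertex v the set of bags containing v is connected in the bag tree. The decomposition is therefore valid. The largest bag has 4 vertices, so the width is 3.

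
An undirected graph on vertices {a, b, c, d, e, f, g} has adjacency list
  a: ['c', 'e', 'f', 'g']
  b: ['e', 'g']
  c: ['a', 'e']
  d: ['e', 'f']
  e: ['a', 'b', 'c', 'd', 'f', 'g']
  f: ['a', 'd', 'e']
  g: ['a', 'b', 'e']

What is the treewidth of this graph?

A width-2 tree decomposition is:
Bags: B1 = {a, e, f}  B2 = {a, e, g}  B3 = {b, e, g}  B4 = {a, c, e}  B5 = {d, e, f}
Tree: B1–B2, B2–B3, B2–B4, B1–B5
Every bag has size at most 3, so the width is 3 − 1 = 2 and tw(G) ≤ 2. On the other hand G contains the 3-clique {d, e, f}. A clique must lie in a single bag of any decomposition, so no decomposition can have width below 2. Therefore the treewidth is 2.

2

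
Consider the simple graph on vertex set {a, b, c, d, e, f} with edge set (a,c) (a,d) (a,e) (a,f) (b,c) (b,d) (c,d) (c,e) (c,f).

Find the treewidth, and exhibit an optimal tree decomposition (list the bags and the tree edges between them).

The largest bag has 3 vertices, giving width 2; this decomposition certifies tw(G) ≤ 2. For the lower bound, the 3 vertices {a, c, d} are pairwise adjacent, and any tree decomposition puts a clique entirely inside one bag — forcing width ≥ 2. The upper and lower bounds meet at 2, so that is the treewidth.

Treewidth 2.
One such decomposition:
Bags: B1 = {b, c, d}  B2 = {a, c, d}  B3 = {a, c, f}  B4 = {a, c, e}
Tree: B1–B2, B2–B3, B3–B4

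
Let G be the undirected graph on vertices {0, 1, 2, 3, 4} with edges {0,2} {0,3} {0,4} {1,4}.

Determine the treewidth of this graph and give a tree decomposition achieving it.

Treewidth 1.
One optimal decomposition is:
Bags: B1 = {0, 4}  B2 = {0, 3}  B3 = {1, 4}  B4 = {0, 2}
Tree: B1–B2, B1–B3, B1–B4

The largest bag has 2 vertices, giving width 1; this decomposition certifies tw(G) ≤ 1. G has an edge, so its treewidth is at least 1. Hence tw(G) = 1 exactly.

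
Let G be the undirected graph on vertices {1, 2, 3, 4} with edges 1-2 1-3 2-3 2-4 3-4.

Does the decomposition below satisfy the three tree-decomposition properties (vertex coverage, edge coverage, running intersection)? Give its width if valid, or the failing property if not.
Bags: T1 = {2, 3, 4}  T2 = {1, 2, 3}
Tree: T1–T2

Yes; width 2.

Vertex coverage: the bags together contain {1, 2, 3, 4}, the full vertex set. Edge coverage: each edge of G has both endpoints in at least one bag. Running intersection: for every vertex, the bags containing it form a connected subtree. All three properties hold, so this is a valid tree decomposition of width max|bag| − 1 = 2, and hence tw(G) ≤ 2.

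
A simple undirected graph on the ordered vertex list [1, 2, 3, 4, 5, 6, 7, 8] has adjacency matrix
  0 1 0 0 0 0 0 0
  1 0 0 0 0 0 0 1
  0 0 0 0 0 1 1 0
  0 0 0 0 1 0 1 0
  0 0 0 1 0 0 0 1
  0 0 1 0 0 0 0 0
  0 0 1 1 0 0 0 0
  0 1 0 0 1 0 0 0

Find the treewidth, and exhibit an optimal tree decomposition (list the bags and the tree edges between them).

The largest bag has 2 vertices, giving width 1; this decomposition certifies tw(G) ≤ 1. G has an edge, so its treewidth is at least 1. The upper and lower bounds meet at 1, so that is the treewidth.

Treewidth 1.
One optimal decomposition is:
Bags: B1 = {3, 6}  B2 = {3, 7}  B3 = {4, 7}  B4 = {4, 5}  B5 = {5, 8}  B6 = {2, 8}  B7 = {1, 2}
Tree: B1–B2, B2–B3, B3–B4, B4–B5, B5–B6, B6–B7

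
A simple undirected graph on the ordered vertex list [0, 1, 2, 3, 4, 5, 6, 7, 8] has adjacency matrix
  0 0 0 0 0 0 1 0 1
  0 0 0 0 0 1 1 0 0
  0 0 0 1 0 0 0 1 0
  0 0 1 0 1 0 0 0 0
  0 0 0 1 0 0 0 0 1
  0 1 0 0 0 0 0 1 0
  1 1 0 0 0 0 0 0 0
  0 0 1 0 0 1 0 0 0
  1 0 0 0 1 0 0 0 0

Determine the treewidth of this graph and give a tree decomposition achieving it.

Each bag holds 3 vertices, so the decomposition has width 2, which upper-bounds the treewidth. Since 8–0–6–1–5–7–2–3–4–8 is a cycle in G, G is not acyclic. Forests are exactly the graphs of treewidth ≤ 1, so tw(G) ≥ 2. The upper and lower bounds meet at 2, so that is the treewidth.

Treewidth 2.
One such decomposition:
Bags: B1 = {0, 6, 8}  B2 = {1, 6, 8}  B3 = {1, 5, 8}  B4 = {5, 7, 8}  B5 = {2, 7, 8}  B6 = {2, 3, 8}  B7 = {3, 4, 8}
Tree: B1–B2, B2–B3, B3–B4, B4–B5, B5–B6, B6–B7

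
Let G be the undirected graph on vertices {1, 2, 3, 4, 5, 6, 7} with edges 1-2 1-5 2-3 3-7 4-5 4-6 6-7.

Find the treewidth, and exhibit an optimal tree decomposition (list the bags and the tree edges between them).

Each bag holds 3 vertices, so the decomposition has width 2, which upper-bounds the treewidth. The edges 3–2–1–5–4–6–7–3 form a cycle, so G is not a tree and its treewidth is at least 2. Combining the bounds, tw(G) = 2.

Treewidth 2.
Bags: B1 = {1, 2, 3}  B2 = {1, 3, 5}  B3 = {3, 4, 5}  B4 = {3, 4, 6}  B5 = {3, 6, 7}
Tree: B1–B2, B2–B3, B3–B4, B4–B5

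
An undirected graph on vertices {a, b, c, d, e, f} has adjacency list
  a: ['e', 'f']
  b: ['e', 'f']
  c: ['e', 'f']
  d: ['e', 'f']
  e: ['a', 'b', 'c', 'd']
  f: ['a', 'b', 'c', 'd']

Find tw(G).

A width-2 tree decomposition is:
Bags: B1 = {d, e, f}  B2 = {a, e, f}  B3 = {b, e, f}  B4 = {c, e, f}
Tree: B1–B2, B2–B3, B3–B4
Each bag holds 3 vertices, so the decomposition has width 2, which upper-bounds the treewidth. For the lower bound, G contains the cycle f–d–e–a–f, so G is not a forest; only forests have treewidth ≤ 1, hence tw(G) ≥ 2. Hence tw(G) = 2 exactly.

2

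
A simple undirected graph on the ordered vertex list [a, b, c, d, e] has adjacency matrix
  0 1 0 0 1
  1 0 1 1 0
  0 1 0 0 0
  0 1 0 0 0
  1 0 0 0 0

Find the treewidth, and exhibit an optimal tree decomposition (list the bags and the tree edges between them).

Every bag has size at most 2, so the width is 2 − 1 = 1 and tw(G) ≤ 1. Any graph with an edge has treewidth ≥ 1, and G has the edge a–b. Therefore the treewidth is 1.

Treewidth 1.
Bags: B1 = {a, b}  B2 = {b, c}  B3 = {b, d}  B4 = {a, e}
Tree: B1–B2, B2–B3, B1–B4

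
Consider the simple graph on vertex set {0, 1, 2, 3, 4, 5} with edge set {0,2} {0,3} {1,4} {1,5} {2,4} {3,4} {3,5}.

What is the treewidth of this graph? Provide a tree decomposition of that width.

Every bag has size at most 3, so the width is 3 − 1 = 2 and tw(G) ≤ 2. Since 1–5–3–4–1 is a cycle in G, G is not acyclic. Forests are exactly the graphs of treewidth ≤ 1, so tw(G) ≥ 2. Hence tw(G) = 2 exactly.

Treewidth 2.
One such decomposition:
Bags: B1 = {1, 4, 5}  B2 = {3, 4, 5}  B3 = {2, 3, 4}  B4 = {0, 2, 3}
Tree: B1–B2, B2–B3, B3–B4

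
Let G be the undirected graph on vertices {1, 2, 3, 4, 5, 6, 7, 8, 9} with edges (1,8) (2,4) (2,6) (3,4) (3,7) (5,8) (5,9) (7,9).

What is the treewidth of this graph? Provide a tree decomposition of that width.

Each bag holds 2 vertices, so the decomposition has width 1, which upper-bounds the treewidth. Since G has at least one edge (e.g. 6–2), it is not an edgeless graph, so tw(G) ≥ 1. Combining the bounds, tw(G) = 1.

Treewidth 1.
Bags: B1 = {2, 6}  B2 = {2, 4}  B3 = {3, 4}  B4 = {3, 7}  B5 = {7, 9}  B6 = {5, 9}  B7 = {5, 8}  B8 = {1, 8}
Tree: B1–B2, B2–B3, B3–B4, B4–B5, B5–B6, B6–B7, B7–B8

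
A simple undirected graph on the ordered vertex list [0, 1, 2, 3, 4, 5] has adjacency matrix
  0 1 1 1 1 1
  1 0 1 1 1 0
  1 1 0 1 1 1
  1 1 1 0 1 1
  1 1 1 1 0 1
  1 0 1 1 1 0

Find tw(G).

A width-4 tree decomposition is:
Bags: B1 = {0, 1, 2, 3, 4}  B2 = {0, 2, 3, 4, 5}
Tree: B1–B2
Every bag has size at most 5, so the width is 5 − 1 = 4 and tw(G) ≤ 4. For the lower bound, the 5 vertices {0, 1, 2, 3, 4} are pairwise adjacent, and any tree decomposition puts a clique entirely inside one bag — forcing width ≥ 4. Hence tw(G) = 4 exactly.

4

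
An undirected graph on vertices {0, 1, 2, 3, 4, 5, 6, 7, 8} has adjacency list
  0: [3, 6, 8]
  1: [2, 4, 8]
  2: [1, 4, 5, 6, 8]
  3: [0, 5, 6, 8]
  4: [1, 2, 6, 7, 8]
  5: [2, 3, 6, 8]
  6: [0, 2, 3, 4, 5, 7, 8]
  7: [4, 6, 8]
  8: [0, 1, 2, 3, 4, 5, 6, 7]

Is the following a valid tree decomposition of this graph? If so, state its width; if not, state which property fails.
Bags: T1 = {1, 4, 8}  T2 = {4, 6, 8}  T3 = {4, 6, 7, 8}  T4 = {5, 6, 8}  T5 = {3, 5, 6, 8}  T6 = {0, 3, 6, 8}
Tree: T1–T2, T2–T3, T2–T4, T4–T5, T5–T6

A tree decomposition must satisfy three properties: every vertex lies in some bag; for every edge, both endpoints lie together in some bag; and for every vertex, the bags containing it form a connected subtree. Here vertex 2 appears in no bag, so the decomposition is invalid.

No — vertex 2 appears in no bag.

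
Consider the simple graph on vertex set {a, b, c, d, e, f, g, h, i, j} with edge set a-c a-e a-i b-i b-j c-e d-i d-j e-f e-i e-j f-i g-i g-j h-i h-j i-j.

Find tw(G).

2

A width-2 tree decomposition is:
Bags: B1 = {e, i, j}  B2 = {a, e, i}  B3 = {e, f, i}  B4 = {g, i, j}  B5 = {b, i, j}  B6 = {h, i, j}  B7 = {a, c, e}  B8 = {d, i, j}
Tree: B1–B2, B2–B3, B1–B4, B1–B5, B5–B6, B2–B7, B5–B8
The largest bag has 3 vertices, giving width 2; this decomposition certifies tw(G) ≤ 2. For the lower bound, the 3 vertices {a, c, e} are pairwise adjacent, and any tree decomposition puts a clique entirely inside one bag — forcing width ≥ 2. The upper and lower bounds meet at 2, so that is the treewidth.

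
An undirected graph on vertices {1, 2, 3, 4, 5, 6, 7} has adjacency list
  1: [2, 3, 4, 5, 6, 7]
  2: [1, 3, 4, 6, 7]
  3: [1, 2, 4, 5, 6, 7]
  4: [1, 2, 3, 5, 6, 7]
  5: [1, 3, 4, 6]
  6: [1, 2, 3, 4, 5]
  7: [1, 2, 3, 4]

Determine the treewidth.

A width-4 tree decomposition is:
Bags: B1 = {1, 2, 3, 4, 6}  B2 = {1, 3, 4, 5, 6}  B3 = {1, 2, 3, 4, 7}
Tree: B1–B2, B1–B3
Every bag has size at most 5, so the width is 5 − 1 = 4 and tw(G) ≤ 4. For the lower bound, the 5 vertices {1, 2, 3, 4, 6} are pairwise adjacent, and any tree decomposition puts a clique entirely inside one bag — forcing width ≥ 4. Therefore the treewidth is 4.

4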